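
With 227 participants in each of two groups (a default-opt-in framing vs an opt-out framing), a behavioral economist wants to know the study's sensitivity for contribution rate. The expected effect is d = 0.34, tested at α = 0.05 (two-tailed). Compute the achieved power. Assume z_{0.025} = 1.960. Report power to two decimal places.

For two equal groups, power = Φ(d·√(n/2) − z_{α/2}).
d·√(n/2) = 0.34 × √(227/2) = 0.34 × 10.654 = 3.622.
z_β = 3.622 − 1.960 = 1.662.
Power = Φ(1.662) = 0.952.

power ≈ 0.95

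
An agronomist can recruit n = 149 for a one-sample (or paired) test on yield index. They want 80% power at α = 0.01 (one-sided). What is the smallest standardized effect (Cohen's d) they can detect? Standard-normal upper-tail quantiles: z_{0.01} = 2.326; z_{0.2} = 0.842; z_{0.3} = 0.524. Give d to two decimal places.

For a single sample (or paired design) of n = 149: d_min = (z_{α} + z_β)/√n.
z-sum = 2.326 + 0.842 = 3.168.
d_min = 3.168 / √149 = 3.168 / 12.207 = 0.260.

d_min ≈ 0.26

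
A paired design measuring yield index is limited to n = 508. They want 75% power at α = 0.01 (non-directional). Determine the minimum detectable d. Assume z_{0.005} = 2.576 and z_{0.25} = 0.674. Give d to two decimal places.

d_min ≈ 0.14

For a single sample (or paired design) of n = 508: d_min = (z_{α/2} + z_β)/√n.
z-sum = 2.576 + 0.674 = 3.250.
d_min = 3.250 / √508 = 3.250 / 22.539 = 0.144.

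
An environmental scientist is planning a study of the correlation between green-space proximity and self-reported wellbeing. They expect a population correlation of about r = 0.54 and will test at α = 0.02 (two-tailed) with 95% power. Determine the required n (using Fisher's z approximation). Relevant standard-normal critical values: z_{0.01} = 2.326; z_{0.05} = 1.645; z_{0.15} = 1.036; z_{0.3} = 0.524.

n = 47

Fisher's z: C = ½·ln((1+r)/(1−r)) = ½·ln(3.3478) = 0.6042.
n = ((z_{α/2} + z_β)/C)² + 3.
(2.326 + 1.645) / 0.6042 = 3.971 / 0.6042 = 6.572.
n = 6.572² + 3 = 43.20 + 3 = 46.2.
Round up.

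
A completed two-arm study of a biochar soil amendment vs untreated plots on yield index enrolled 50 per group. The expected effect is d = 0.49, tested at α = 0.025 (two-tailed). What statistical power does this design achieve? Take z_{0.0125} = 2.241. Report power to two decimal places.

power ≈ 0.58

For two equal groups, power = Φ(d·√(n/2) − z_{α/2}).
d·√(n/2) = 0.49 × √(50/2) = 0.49 × 5.000 = 2.450.
z_β = 2.450 − 2.241 = 0.209.
Power = Φ(0.209) = 0.583.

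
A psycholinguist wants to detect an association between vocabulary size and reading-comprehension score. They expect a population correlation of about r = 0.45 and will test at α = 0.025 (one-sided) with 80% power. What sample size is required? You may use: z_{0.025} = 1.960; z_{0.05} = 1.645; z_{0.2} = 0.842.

Fisher's z: C = ½·ln((1+r)/(1−r)) = ½·ln(2.6364) = 0.4847.
n = ((z_{α} + z_β)/C)² + 3.
(1.960 + 0.842) / 0.4847 = 2.802 / 0.4847 = 5.781.
n = 5.781² + 3 = 33.42 + 3 = 36.4.
Round up.

n = 37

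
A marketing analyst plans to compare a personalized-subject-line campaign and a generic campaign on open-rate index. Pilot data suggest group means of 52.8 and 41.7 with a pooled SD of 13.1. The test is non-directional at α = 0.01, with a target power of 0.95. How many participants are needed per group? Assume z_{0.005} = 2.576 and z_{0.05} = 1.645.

Cohen's d = |M₁ − M₂| / SD_pooled = |52.8 − 41.7| / 13.1 = 11.1 / 13.1 = 0.847.
For two independent groups with equal n: n = 2·((z_{α/2} + z_β) / d)².
z_{α/2} + z_β = 2.576 + 1.645 = 4.221.
n = 2 × (4.221 / 0.847)² = 2 × 4.983² = 2 × 24.83 = 49.7.
Round up to the next whole participant.

n = 50 per group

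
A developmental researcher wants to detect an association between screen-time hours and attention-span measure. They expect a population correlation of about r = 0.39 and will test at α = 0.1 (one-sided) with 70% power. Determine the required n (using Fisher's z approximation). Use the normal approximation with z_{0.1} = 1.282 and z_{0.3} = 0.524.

Fisher's z: C = ½·ln((1+r)/(1−r)) = ½·ln(2.2787) = 0.4118.
n = ((z_{α} + z_β)/C)² + 3.
(1.282 + 0.524) / 0.4118 = 1.806 / 0.4118 = 4.386.
n = 4.386² + 3 = 19.23 + 3 = 22.2.
Round up.

n = 23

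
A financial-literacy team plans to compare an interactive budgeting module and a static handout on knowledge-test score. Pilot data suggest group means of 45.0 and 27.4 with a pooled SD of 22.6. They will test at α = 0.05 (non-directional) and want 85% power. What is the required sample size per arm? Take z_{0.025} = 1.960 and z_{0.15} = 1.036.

Cohen's d = |M₁ − M₂| / SD_pooled = |45.0 − 27.4| / 22.6 = 17.6 / 22.6 = 0.779.
For two independent groups with equal n: n = 2·((z_{α/2} + z_β) / d)².
z_{α/2} + z_β = 1.960 + 1.036 = 2.996.
n = 2 × (2.996 / 0.779)² = 2 × 3.846² = 2 × 14.79 = 29.6.
Round up to the next whole participant.

n = 30 per group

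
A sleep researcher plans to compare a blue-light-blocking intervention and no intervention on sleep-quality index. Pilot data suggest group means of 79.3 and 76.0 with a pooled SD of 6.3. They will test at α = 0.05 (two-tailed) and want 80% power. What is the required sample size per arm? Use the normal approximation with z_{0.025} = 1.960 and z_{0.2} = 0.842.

n = 58 per group

Cohen's d = |M₁ − M₂| / SD_pooled = |79.3 − 76.0| / 6.3 = 3.3 / 6.3 = 0.524.
For two independent groups with equal n: n = 2·((z_{α/2} + z_β) / d)².
z_{α/2} + z_β = 1.960 + 0.842 = 2.802.
n = 2 × (2.802 / 0.524)² = 2 × 5.347² = 2 × 28.59 = 57.2.
Round up to the next whole participant.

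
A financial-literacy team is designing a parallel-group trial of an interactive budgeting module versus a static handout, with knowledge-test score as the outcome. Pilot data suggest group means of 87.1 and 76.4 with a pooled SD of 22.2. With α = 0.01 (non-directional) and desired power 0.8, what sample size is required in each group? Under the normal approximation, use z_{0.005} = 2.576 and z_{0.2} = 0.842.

n = 101 per group

Cohen's d = |M₁ − M₂| / SD_pooled = |87.1 − 76.4| / 22.2 = 10.7 / 22.2 = 0.482.
For two independent groups with equal n: n = 2·((z_{α/2} + z_β) / d)².
z_{α/2} + z_β = 2.576 + 0.842 = 3.418.
n = 2 × (3.418 / 0.482)² = 2 × 7.091² = 2 × 50.29 = 100.6.
Round up to the next whole participant.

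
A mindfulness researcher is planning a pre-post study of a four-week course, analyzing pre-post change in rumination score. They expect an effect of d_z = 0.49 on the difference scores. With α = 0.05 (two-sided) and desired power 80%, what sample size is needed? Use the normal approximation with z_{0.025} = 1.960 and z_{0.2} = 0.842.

n = 33 pairs

For a paired (one-sample on differences) test: n = ((z_{α/2} + z_β) / d)².
z_{α/2} + z_β = 1.960 + 0.842 = 2.802.
n = (2.802 / 0.49)² = 5.718² = 32.70.
Round up.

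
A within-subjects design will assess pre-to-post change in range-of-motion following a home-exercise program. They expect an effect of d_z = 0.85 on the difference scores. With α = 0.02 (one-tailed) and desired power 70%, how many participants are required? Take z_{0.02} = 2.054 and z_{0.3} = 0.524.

n = 10 pairs

For a paired (one-sample on differences) test: n = ((z_{α} + z_β) / d)².
z_{α} + z_β = 2.054 + 0.524 = 2.578.
n = (2.578 / 0.85)² = 3.033² = 9.20.
Round up.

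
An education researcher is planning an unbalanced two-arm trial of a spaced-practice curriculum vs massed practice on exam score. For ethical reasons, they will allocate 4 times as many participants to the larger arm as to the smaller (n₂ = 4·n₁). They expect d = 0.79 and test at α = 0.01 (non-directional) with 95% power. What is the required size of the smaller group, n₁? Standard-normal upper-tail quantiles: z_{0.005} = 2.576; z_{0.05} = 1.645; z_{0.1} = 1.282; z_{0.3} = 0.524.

With allocation ratio k = n₂/n₁ = 4, Var(x̄₁−x̄₂) = σ²(1/n₁ + 1/(k·n₁)) = σ²·(k+1)/(k·n₁).
So n₁ = (1 + 1/k)·((z_{α/2} + z_β)/d)² = 1.250 × (4.221/0.79)².
n₁ = 1.250 × 28.55 = 35.7.
Round up: n₁ = 36, giving n₂ = 4 × 36 = 144.

n₁ = 36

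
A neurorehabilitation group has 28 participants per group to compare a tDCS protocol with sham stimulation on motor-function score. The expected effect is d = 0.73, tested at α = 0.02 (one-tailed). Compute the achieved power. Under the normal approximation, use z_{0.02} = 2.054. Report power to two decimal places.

For two equal groups, power = Φ(d·√(n/2) − z_{α}).
d·√(n/2) = 0.73 × √(28/2) = 0.73 × 3.742 = 2.731.
z_β = 2.731 − 2.054 = 0.677.
Power = Φ(0.677) = 0.751.

power ≈ 0.75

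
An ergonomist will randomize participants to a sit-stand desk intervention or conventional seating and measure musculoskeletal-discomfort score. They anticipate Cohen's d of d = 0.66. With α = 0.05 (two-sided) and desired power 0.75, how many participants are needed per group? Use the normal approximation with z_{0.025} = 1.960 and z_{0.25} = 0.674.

For two independent groups with equal n: n = 2·((z_{α/2} + z_β) / d)².
z_{α/2} + z_β = 1.960 + 0.674 = 2.634.
n = 2 × (2.634 / 0.66)² = 2 × 3.991² = 2 × 15.93 = 31.9.
Round up to the next whole participant.

n = 32 per group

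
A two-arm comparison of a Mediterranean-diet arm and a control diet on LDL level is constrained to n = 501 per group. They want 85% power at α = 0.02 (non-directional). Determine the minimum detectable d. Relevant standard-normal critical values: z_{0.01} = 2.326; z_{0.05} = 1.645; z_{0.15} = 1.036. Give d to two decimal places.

For two independent groups of n = 501 each: d_min = (z_{α/2} + z_β)·√(2/n).
z-sum = 2.326 + 1.036 = 3.362.
d_min = 3.362 × √(2/501) = 3.362 × 0.0632 = 0.212.

d_min ≈ 0.21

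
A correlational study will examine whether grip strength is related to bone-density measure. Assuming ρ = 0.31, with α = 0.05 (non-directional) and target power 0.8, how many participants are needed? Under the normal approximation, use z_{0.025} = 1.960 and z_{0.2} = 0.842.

Fisher's z: C = ½·ln((1+r)/(1−r)) = ½·ln(1.8986) = 0.3205.
n = ((z_{α/2} + z_β)/C)² + 3.
(1.960 + 0.842) / 0.3205 = 2.802 / 0.3205 = 8.743.
n = 8.743² + 3 = 76.43 + 3 = 79.4.
Round up.

n = 80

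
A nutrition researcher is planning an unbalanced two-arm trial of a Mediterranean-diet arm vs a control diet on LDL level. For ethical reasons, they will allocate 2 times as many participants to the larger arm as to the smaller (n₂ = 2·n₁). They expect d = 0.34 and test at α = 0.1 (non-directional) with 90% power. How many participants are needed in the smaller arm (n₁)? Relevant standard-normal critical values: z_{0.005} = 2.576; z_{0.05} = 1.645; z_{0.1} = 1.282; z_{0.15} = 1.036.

With allocation ratio k = n₂/n₁ = 2, Var(x̄₁−x̄₂) = σ²(1/n₁ + 1/(k·n₁)) = σ²·(k+1)/(k·n₁).
So n₁ = (1 + 1/k)·((z_{α/2} + z_β)/d)² = 1.500 × (2.927/0.34)².
n₁ = 1.500 × 74.11 = 111.2.
Round up: n₁ = 112, giving n₂ = 2 × 112 = 224.

n₁ = 112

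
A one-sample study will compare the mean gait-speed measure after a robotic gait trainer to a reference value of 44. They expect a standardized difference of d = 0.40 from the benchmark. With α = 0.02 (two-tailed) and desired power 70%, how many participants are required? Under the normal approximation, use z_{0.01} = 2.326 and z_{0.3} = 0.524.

n = 51

For a one-sample test: n = ((z_{α/2} + z_β) / d)².
z_{α/2} + z_β = 2.326 + 0.524 = 2.850.
n = (2.850 / 0.40)² = 7.125² = 50.77.
Round up.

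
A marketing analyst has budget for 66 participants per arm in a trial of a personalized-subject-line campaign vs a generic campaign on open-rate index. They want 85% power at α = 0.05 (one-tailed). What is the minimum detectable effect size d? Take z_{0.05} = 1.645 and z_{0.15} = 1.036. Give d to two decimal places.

d_min ≈ 0.47

For two independent groups of n = 66 each: d_min = (z_{α} + z_β)·√(2/n).
z-sum = 1.645 + 1.036 = 2.681.
d_min = 2.681 × √(2/66) = 2.681 × 0.1741 = 0.467.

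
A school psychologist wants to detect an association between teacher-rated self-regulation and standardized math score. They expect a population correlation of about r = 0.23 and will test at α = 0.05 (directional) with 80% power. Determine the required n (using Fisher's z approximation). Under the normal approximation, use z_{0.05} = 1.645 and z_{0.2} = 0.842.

Fisher's z: C = ½·ln((1+r)/(1−r)) = ½·ln(1.5974) = 0.2342.
n = ((z_{α} + z_β)/C)² + 3.
(1.645 + 0.842) / 0.2342 = 2.487 / 0.2342 = 10.619.
n = 10.619² + 3 = 112.77 + 3 = 115.8.
Round up.

n = 116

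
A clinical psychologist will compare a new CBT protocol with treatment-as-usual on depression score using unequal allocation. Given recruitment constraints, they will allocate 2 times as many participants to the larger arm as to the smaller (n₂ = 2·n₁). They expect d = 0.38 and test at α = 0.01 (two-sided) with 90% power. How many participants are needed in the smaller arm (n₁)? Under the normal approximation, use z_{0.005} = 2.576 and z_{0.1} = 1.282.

n₁ = 155

With allocation ratio k = n₂/n₁ = 2, Var(x̄₁−x̄₂) = σ²(1/n₁ + 1/(k·n₁)) = σ²·(k+1)/(k·n₁).
So n₁ = (1 + 1/k)·((z_{α/2} + z_β)/d)² = 1.500 × (3.858/0.38)².
n₁ = 1.500 × 103.08 = 154.6.
Round up: n₁ = 155, giving n₂ = 2 × 155 = 310.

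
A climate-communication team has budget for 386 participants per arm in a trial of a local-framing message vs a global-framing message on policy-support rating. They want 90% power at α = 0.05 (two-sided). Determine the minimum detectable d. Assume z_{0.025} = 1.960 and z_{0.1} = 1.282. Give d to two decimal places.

For two independent groups of n = 386 each: d_min = (z_{α/2} + z_β)·√(2/n).
z-sum = 1.960 + 1.282 = 3.242.
d_min = 3.242 × √(2/386) = 3.242 × 0.0720 = 0.233.

d_min ≈ 0.23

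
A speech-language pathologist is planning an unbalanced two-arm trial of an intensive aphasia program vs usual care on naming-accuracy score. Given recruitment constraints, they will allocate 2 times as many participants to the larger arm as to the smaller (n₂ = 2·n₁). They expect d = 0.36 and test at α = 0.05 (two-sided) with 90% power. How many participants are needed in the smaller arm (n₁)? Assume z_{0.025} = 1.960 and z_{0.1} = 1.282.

With allocation ratio k = n₂/n₁ = 2, Var(x̄₁−x̄₂) = σ²(1/n₁ + 1/(k·n₁)) = σ²·(k+1)/(k·n₁).
So n₁ = (1 + 1/k)·((z_{α/2} + z_β)/d)² = 1.500 × (3.242/0.36)².
n₁ = 1.500 × 81.10 = 121.7.
Round up: n₁ = 122, giving n₂ = 2 × 122 = 244.

n₁ = 122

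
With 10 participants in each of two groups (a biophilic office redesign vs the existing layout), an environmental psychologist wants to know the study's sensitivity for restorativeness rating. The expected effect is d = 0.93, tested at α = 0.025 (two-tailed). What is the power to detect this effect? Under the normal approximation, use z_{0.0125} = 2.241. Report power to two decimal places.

For two equal groups, power = Φ(d·√(n/2) − z_{α/2}).
d·√(n/2) = 0.93 × √(10/2) = 0.93 × 2.236 = 2.080.
z_β = 2.080 − 2.241 = -0.161.
Power = Φ(-0.161) = 0.436.

power ≈ 0.44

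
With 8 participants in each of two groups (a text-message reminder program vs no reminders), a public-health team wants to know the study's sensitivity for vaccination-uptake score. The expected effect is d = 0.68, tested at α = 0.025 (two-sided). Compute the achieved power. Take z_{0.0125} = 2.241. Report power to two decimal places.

For two equal groups, power = Φ(d·√(n/2) − z_{α/2}).
d·√(n/2) = 0.68 × √(8/2) = 0.68 × 2.000 = 1.360.
z_β = 1.360 − 2.241 = -0.881.
Power = Φ(-0.881) = 0.189.

power ≈ 0.19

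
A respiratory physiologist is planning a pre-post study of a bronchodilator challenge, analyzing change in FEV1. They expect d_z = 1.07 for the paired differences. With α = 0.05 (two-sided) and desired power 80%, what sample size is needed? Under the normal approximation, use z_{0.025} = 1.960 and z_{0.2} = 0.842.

For a paired (one-sample on differences) test: n = ((z_{α/2} + z_β) / d)².
z_{α/2} + z_β = 1.960 + 0.842 = 2.802.
n = (2.802 / 1.07)² = 2.619² = 6.86.
Round up.

n = 7 pairs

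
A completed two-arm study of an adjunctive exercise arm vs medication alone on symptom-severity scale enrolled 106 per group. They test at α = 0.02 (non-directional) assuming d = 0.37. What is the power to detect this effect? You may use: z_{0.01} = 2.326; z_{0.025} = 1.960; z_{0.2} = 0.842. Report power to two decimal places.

power ≈ 0.64

For two equal groups, power = Φ(d·√(n/2) − z_{α/2}).
d·√(n/2) = 0.37 × √(106/2) = 0.37 × 7.280 = 2.694.
z_β = 2.694 − 2.326 = 0.368.
Power = Φ(0.368) = 0.643.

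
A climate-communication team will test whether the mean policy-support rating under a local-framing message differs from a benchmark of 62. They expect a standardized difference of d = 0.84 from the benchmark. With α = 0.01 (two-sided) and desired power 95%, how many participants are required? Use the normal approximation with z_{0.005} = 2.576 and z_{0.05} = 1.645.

For a one-sample test: n = ((z_{α/2} + z_β) / d)².
z_{α/2} + z_β = 2.576 + 1.645 = 4.221.
n = (4.221 / 0.84)² = 5.025² = 25.25.
Round up.

n = 26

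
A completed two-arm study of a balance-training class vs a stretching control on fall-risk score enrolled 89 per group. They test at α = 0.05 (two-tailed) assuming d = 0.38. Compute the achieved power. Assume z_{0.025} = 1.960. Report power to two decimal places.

For two equal groups, power = Φ(d·√(n/2) − z_{α/2}).
d·√(n/2) = 0.38 × √(89/2) = 0.38 × 6.671 = 2.535.
z_β = 2.535 − 1.960 = 0.575.
Power = Φ(0.575) = 0.717.

power ≈ 0.72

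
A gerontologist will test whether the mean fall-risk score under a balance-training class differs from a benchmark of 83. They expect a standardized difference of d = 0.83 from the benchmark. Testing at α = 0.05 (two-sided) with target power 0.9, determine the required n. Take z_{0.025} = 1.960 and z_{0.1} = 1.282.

For a one-sample test: n = ((z_{α/2} + z_β) / d)².
z_{α/2} + z_β = 1.960 + 1.282 = 3.242.
n = (3.242 / 0.83)² = 3.906² = 15.26.
Round up.

n = 16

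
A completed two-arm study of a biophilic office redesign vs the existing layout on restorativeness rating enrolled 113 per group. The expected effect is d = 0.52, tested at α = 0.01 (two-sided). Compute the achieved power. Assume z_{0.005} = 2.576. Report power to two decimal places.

For two equal groups, power = Φ(d·√(n/2) − z_{α/2}).
d·√(n/2) = 0.52 × √(113/2) = 0.52 × 7.517 = 3.909.
z_β = 3.909 − 2.576 = 1.333.
Power = Φ(1.333) = 0.909.

power ≈ 0.91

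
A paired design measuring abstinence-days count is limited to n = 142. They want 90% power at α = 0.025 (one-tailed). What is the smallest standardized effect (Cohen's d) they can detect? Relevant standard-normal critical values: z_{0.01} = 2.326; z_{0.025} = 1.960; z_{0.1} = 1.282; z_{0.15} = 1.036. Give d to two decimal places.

For a single sample (or paired design) of n = 142: d_min = (z_{α} + z_β)/√n.
z-sum = 1.960 + 1.282 = 3.242.
d_min = 3.242 / √142 = 3.242 / 11.916 = 0.272.

d_min ≈ 0.27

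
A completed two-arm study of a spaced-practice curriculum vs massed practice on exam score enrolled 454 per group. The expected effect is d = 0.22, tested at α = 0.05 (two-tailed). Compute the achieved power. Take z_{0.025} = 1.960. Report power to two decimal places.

For two equal groups, power = Φ(d·√(n/2) − z_{α/2}).
d·√(n/2) = 0.22 × √(454/2) = 0.22 × 15.067 = 3.315.
z_β = 3.315 − 1.960 = 1.355.
Power = Φ(1.355) = 0.912.

power ≈ 0.91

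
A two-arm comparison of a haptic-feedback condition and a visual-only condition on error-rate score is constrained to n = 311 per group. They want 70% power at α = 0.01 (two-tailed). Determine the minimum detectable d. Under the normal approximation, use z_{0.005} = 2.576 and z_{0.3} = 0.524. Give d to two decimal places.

For two independent groups of n = 311 each: d_min = (z_{α/2} + z_β)·√(2/n).
z-sum = 2.576 + 0.524 = 3.100.
d_min = 3.100 × √(2/311) = 3.100 × 0.0802 = 0.249.

d_min ≈ 0.25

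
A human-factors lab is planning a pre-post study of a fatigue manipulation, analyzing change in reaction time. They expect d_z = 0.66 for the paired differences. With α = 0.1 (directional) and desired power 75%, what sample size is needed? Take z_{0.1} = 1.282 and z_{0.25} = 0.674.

For a paired (one-sample on differences) test: n = ((z_{α} + z_β) / d)².
z_{α} + z_β = 1.282 + 0.674 = 1.956.
n = (1.956 / 0.66)² = 2.964² = 8.78.
Round up.

n = 9 pairs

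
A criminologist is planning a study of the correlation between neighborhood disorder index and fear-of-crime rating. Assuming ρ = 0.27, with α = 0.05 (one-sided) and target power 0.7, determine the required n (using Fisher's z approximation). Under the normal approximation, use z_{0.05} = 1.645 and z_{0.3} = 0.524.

n = 65

Fisher's z: C = ½·ln((1+r)/(1−r)) = ½·ln(1.7397) = 0.2769.
n = ((z_{α} + z_β)/C)² + 3.
(1.645 + 0.524) / 0.2769 = 2.169 / 0.2769 = 7.833.
n = 7.833² + 3 = 61.36 + 3 = 64.4.
Round up.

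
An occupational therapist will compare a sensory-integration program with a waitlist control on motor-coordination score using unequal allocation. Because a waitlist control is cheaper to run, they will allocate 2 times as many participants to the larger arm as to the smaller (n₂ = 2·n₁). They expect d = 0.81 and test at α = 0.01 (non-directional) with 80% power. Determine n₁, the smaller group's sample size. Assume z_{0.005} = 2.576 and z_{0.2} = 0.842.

With allocation ratio k = n₂/n₁ = 2, Var(x̄₁−x̄₂) = σ²(1/n₁ + 1/(k·n₁)) = σ²·(k+1)/(k·n₁).
So n₁ = (1 + 1/k)·((z_{α/2} + z_β)/d)² = 1.500 × (3.418/0.81)².
n₁ = 1.500 × 17.81 = 26.7.
Round up: n₁ = 27, giving n₂ = 2 × 27 = 54.

n₁ = 27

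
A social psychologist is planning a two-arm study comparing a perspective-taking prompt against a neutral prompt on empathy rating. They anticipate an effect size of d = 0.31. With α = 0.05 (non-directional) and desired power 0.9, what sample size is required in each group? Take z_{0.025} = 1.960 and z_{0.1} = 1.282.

n = 219 per group

For two independent groups with equal n: n = 2·((z_{α/2} + z_β) / d)².
z_{α/2} + z_β = 1.960 + 1.282 = 3.242.
n = 2 × (3.242 / 0.31)² = 2 × 10.458² = 2 × 109.37 = 218.7.
Round up to the next whole participant.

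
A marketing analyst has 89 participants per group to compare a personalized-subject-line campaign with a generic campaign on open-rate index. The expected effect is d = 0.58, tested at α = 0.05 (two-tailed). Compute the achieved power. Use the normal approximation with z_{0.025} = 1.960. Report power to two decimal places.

power ≈ 0.97

For two equal groups, power = Φ(d·√(n/2) − z_{α/2}).
d·√(n/2) = 0.58 × √(89/2) = 0.58 × 6.671 = 3.869.
z_β = 3.869 − 1.960 = 1.909.
Power = Φ(1.909) = 0.972.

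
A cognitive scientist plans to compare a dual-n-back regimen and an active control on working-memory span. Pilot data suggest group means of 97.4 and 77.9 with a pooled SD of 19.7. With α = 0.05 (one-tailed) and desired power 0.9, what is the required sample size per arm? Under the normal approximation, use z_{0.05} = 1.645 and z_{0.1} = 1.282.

n = 18 per group

Cohen's d = |M₁ − M₂| / SD_pooled = |97.4 − 77.9| / 19.7 = 19.5 / 19.7 = 0.990.
For two independent groups with equal n: n = 2·((z_{α} + z_β) / d)².
z_{α} + z_β = 1.645 + 1.282 = 2.927.
n = 2 × (2.927 / 0.990)² = 2 × 2.957² = 2 × 8.74 = 17.5.
Round up to the next whole participant.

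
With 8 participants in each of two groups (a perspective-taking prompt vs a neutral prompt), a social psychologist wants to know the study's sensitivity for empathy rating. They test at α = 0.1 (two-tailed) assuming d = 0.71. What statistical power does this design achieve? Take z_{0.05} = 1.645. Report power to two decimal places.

For two equal groups, power = Φ(d·√(n/2) − z_{α/2}).
d·√(n/2) = 0.71 × √(8/2) = 0.71 × 2.000 = 1.420.
z_β = 1.420 − 1.645 = -0.225.
Power = Φ(-0.225) = 0.411.

power ≈ 0.41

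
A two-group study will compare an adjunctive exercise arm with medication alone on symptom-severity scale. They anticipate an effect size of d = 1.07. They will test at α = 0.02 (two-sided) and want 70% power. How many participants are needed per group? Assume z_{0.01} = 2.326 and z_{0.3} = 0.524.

For two independent groups with equal n: n = 2·((z_{α/2} + z_β) / d)².
z_{α/2} + z_β = 2.326 + 0.524 = 2.850.
n = 2 × (2.850 / 1.07)² = 2 × 2.664² = 2 × 7.09 = 14.2.
Round up to the next whole participant.

n = 15 per group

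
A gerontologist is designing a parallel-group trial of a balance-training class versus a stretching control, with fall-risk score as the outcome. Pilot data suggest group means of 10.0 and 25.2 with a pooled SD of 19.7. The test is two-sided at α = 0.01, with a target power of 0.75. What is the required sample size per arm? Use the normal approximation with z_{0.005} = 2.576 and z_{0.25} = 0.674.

n = 36 per group

Cohen's d = |M₁ − M₂| / SD_pooled = |10.0 − 25.2| / 19.7 = 15.2 / 19.7 = 0.772.
For two independent groups with equal n: n = 2·((z_{α/2} + z_β) / d)².
z_{α/2} + z_β = 2.576 + 0.674 = 3.250.
n = 2 × (3.250 / 0.772)² = 2 × 4.210² = 2 × 17.72 = 35.4.
Round up to the next whole participant.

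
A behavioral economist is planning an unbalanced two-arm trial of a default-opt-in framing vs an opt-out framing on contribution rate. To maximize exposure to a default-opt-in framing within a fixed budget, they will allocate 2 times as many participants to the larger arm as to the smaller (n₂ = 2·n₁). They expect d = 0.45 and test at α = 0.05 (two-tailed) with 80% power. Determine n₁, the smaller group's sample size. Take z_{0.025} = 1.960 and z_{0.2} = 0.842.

n₁ = 59

With allocation ratio k = n₂/n₁ = 2, Var(x̄₁−x̄₂) = σ²(1/n₁ + 1/(k·n₁)) = σ²·(k+1)/(k·n₁).
So n₁ = (1 + 1/k)·((z_{α/2} + z_β)/d)² = 1.500 × (2.802/0.45)².
n₁ = 1.500 × 38.77 = 58.2.
Round up: n₁ = 59, giving n₂ = 2 × 59 = 118.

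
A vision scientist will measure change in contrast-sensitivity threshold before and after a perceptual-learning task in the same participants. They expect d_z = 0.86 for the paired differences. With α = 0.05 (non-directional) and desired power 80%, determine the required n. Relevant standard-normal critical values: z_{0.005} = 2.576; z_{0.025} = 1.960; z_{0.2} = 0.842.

For a paired (one-sample on differences) test: n = ((z_{α/2} + z_β) / d)².
z_{α/2} + z_β = 1.960 + 0.842 = 2.802.
n = (2.802 / 0.86)² = 3.258² = 10.62.
Round up.

n = 11 pairs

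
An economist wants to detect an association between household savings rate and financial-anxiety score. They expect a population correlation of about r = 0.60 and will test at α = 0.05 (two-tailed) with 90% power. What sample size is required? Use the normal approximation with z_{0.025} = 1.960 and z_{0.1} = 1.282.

n = 25

Fisher's z: C = ½·ln((1+r)/(1−r)) = ½·ln(4.0000) = 0.6931.
n = ((z_{α/2} + z_β)/C)² + 3.
(1.960 + 1.282) / 0.6931 = 3.242 / 0.6931 = 4.678.
n = 4.678² + 3 = 21.88 + 3 = 24.9.
Round up.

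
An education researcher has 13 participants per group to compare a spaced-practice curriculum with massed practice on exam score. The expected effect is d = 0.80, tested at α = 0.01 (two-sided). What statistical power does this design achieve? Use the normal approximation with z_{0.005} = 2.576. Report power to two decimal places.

power ≈ 0.30

For two equal groups, power = Φ(d·√(n/2) − z_{α/2}).
d·√(n/2) = 0.80 × √(13/2) = 0.80 × 2.550 = 2.040.
z_β = 2.040 − 2.576 = -0.536.
Power = Φ(-0.536) = 0.296.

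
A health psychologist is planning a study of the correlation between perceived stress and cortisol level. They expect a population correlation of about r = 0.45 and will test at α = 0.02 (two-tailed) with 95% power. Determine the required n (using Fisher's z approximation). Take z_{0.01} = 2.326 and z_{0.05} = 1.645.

n = 71

Fisher's z: C = ½·ln((1+r)/(1−r)) = ½·ln(2.6364) = 0.4847.
n = ((z_{α/2} + z_β)/C)² + 3.
(2.326 + 1.645) / 0.4847 = 3.971 / 0.4847 = 8.193.
n = 8.193² + 3 = 67.12 + 3 = 70.1.
Round up.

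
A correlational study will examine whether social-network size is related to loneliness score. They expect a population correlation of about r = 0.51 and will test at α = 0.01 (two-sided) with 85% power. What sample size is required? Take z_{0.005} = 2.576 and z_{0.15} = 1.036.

n = 45

Fisher's z: C = ½·ln((1+r)/(1−r)) = ½·ln(3.0816) = 0.5627.
n = ((z_{α/2} + z_β)/C)² + 3.
(2.576 + 1.036) / 0.5627 = 3.612 / 0.5627 = 6.419.
n = 6.419² + 3 = 41.20 + 3 = 44.2.
Round up.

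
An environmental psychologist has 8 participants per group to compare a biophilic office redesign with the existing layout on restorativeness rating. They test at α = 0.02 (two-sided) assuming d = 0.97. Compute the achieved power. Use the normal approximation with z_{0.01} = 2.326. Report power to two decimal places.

power ≈ 0.35

For two equal groups, power = Φ(d·√(n/2) − z_{α/2}).
d·√(n/2) = 0.97 × √(8/2) = 0.97 × 2.000 = 1.940.
z_β = 1.940 − 2.326 = -0.386.
Power = Φ(-0.386) = 0.350.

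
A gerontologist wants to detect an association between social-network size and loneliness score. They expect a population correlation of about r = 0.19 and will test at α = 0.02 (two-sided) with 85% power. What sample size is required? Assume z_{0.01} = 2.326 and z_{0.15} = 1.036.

Fisher's z: C = ½·ln((1+r)/(1−r)) = ½·ln(1.4691) = 0.1923.
n = ((z_{α/2} + z_β)/C)² + 3.
(2.326 + 1.036) / 0.1923 = 3.362 / 0.1923 = 17.483.
n = 17.483² + 3 = 305.66 + 3 = 308.7.
Round up.

n = 309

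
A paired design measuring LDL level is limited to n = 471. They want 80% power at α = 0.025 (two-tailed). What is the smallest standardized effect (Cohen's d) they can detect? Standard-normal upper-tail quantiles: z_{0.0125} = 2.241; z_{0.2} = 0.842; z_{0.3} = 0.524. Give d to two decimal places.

For a single sample (or paired design) of n = 471: d_min = (z_{α/2} + z_β)/√n.
z-sum = 2.241 + 0.842 = 3.083.
d_min = 3.083 / √471 = 3.083 / 21.703 = 0.142.

d_min ≈ 0.14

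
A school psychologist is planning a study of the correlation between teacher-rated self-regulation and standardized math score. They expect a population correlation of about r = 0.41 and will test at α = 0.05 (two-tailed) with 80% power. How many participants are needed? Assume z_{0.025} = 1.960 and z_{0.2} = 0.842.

n = 45

Fisher's z: C = ½·ln((1+r)/(1−r)) = ½·ln(2.3898) = 0.4356.
n = ((z_{α/2} + z_β)/C)² + 3.
(1.960 + 0.842) / 0.4356 = 2.802 / 0.4356 = 6.433.
n = 6.433² + 3 = 41.38 + 3 = 44.4.
Round up.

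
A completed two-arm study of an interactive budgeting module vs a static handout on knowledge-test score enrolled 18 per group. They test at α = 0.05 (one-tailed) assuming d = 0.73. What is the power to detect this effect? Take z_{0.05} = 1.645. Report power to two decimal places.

power ≈ 0.71

For two equal groups, power = Φ(d·√(n/2) − z_{α}).
d·√(n/2) = 0.73 × √(18/2) = 0.73 × 3.000 = 2.190.
z_β = 2.190 − 1.645 = 0.545.
Power = Φ(0.545) = 0.707.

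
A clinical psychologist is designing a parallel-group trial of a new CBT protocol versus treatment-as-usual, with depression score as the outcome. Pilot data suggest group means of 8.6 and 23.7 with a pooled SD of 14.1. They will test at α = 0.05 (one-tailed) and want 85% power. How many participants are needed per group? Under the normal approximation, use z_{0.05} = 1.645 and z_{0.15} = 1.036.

n = 13 per group

Cohen's d = |M₁ − M₂| / SD_pooled = |8.6 − 23.7| / 14.1 = 15.1 / 14.1 = 1.071.
For two independent groups with equal n: n = 2·((z_{α} + z_β) / d)².
z_{α} + z_β = 1.645 + 1.036 = 2.681.
n = 2 × (2.681 / 1.071)² = 2 × 2.503² = 2 × 6.27 = 12.5.
Round up to the next whole participant.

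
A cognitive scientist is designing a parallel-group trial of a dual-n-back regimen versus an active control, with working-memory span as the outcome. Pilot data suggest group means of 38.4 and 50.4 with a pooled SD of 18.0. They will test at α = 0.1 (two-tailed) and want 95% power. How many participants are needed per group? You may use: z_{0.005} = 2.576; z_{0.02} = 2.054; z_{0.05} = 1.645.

n = 49 per group

Cohen's d = |M₁ − M₂| / SD_pooled = |38.4 − 50.4| / 18.0 = 12.0 / 18.0 = 0.667.
For two independent groups with equal n: n = 2·((z_{α/2} + z_β) / d)².
z_{α/2} + z_β = 1.645 + 1.645 = 3.290.
n = 2 × (3.290 / 0.667)² = 2 × 4.933² = 2 × 24.33 = 48.7.
Round up to the next whole participant.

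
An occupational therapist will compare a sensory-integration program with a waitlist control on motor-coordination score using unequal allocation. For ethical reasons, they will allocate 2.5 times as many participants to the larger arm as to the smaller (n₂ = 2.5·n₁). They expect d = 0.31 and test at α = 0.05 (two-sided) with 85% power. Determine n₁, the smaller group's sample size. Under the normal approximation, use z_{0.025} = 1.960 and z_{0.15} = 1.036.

With allocation ratio k = n₂/n₁ = 2.5, Var(x̄₁−x̄₂) = σ²(1/n₁ + 1/(k·n₁)) = σ²·(k+1)/(k·n₁).
So n₁ = (1 + 1/k)·((z_{α/2} + z_β)/d)² = 1.400 × (2.996/0.31)².
n₁ = 1.400 × 93.40 = 130.8.
Round up: n₁ = 131, giving n₂ = ⌈2.5 × 131⌉ = ⌈327.5⌉ = 328.

n₁ = 131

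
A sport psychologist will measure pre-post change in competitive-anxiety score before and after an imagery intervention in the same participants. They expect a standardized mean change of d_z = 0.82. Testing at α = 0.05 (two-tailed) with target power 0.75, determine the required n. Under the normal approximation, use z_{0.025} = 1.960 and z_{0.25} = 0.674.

For a paired (one-sample on differences) test: n = ((z_{α/2} + z_β) / d)².
z_{α/2} + z_β = 1.960 + 0.674 = 2.634.
n = (2.634 / 0.82)² = 3.212² = 10.32.
Round up.

n = 11 pairs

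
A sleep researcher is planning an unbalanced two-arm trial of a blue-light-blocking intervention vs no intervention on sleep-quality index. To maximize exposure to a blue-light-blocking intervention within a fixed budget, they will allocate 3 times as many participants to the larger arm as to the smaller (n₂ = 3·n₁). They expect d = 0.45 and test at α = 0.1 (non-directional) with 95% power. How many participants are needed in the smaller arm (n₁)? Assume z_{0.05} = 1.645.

n₁ = 72

With allocation ratio k = n₂/n₁ = 3, Var(x̄₁−x̄₂) = σ²(1/n₁ + 1/(k·n₁)) = σ²·(k+1)/(k·n₁).
So n₁ = (1 + 1/k)·((z_{α/2} + z_β)/d)² = 1.333 × (3.290/0.45)².
n₁ = 1.333 × 53.45 = 71.3.
Round up: n₁ = 72, giving n₂ = 3 × 72 = 216.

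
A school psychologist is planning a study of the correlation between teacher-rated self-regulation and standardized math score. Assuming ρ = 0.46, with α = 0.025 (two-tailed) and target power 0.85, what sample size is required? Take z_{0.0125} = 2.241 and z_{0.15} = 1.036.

Fisher's z: C = ½·ln((1+r)/(1−r)) = ½·ln(2.7037) = 0.4973.
n = ((z_{α/2} + z_β)/C)² + 3.
(2.241 + 1.036) / 0.4973 = 3.277 / 0.4973 = 6.590.
n = 6.590² + 3 = 43.42 + 3 = 46.4.
Round up.

n = 47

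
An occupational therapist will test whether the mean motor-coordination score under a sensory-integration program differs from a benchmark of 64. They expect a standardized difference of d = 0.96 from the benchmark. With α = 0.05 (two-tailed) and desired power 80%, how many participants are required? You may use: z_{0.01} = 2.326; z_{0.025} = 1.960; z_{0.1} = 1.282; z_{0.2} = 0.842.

n = 9

For a one-sample test: n = ((z_{α/2} + z_β) / d)².
z_{α/2} + z_β = 1.960 + 0.842 = 2.802.
n = (2.802 / 0.96)² = 2.919² = 8.52.
Round up.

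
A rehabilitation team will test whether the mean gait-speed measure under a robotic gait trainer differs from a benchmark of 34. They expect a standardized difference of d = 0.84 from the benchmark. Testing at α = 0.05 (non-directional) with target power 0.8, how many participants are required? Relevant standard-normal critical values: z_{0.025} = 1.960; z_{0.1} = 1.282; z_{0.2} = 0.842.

n = 12

For a one-sample test: n = ((z_{α/2} + z_β) / d)².
z_{α/2} + z_β = 1.960 + 0.842 = 2.802.
n = (2.802 / 0.84)² = 3.336² = 11.13.
Round up.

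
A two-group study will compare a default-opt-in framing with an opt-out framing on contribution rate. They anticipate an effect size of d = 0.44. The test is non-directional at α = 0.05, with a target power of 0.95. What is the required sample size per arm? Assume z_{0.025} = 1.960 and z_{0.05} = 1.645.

n = 135 per group

For two independent groups with equal n: n = 2·((z_{α/2} + z_β) / d)².
z_{α/2} + z_β = 1.960 + 1.645 = 3.605.
n = 2 × (3.605 / 0.44)² = 2 × 8.193² = 2 × 67.13 = 134.3.
Round up to the next whole participant.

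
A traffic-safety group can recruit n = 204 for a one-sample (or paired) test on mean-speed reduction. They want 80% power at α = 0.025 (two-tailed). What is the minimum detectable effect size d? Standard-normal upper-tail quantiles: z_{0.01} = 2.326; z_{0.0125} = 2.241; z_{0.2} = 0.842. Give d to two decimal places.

d_min ≈ 0.22

For a single sample (or paired design) of n = 204: d_min = (z_{α/2} + z_β)/√n.
z-sum = 2.241 + 0.842 = 3.083.
d_min = 3.083 / √204 = 3.083 / 14.283 = 0.216.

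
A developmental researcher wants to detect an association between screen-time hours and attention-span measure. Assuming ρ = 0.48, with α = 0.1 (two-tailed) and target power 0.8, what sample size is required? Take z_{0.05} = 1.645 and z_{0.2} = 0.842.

n = 26

Fisher's z: C = ½·ln((1+r)/(1−r)) = ½·ln(2.8462) = 0.5230.
n = ((z_{α/2} + z_β)/C)² + 3.
(1.645 + 0.842) / 0.5230 = 2.487 / 0.5230 = 4.755.
n = 4.755² + 3 = 22.61 + 3 = 25.6.
Round up.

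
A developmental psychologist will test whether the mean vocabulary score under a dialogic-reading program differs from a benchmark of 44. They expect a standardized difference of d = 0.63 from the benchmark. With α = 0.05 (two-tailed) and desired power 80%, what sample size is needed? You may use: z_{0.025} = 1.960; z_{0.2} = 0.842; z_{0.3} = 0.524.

For a one-sample test: n = ((z_{α/2} + z_β) / d)².
z_{α/2} + z_β = 1.960 + 0.842 = 2.802.
n = (2.802 / 0.63)² = 4.448² = 19.78.
Round up.

n = 20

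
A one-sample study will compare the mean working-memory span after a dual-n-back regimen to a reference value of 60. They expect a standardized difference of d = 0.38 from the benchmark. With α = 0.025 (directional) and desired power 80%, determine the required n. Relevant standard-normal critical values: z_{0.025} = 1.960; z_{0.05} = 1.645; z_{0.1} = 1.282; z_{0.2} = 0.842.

For a one-sample test: n = ((z_{α} + z_β) / d)².
z_{α} + z_β = 1.960 + 0.842 = 2.802.
n = (2.802 / 0.38)² = 7.374² = 54.37.
Round up.

n = 55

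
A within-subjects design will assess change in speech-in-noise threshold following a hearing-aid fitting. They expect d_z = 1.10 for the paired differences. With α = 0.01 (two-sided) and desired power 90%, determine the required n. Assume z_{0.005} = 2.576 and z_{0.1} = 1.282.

For a paired (one-sample on differences) test: n = ((z_{α/2} + z_β) / d)².
z_{α/2} + z_β = 2.576 + 1.282 = 3.858.
n = (3.858 / 1.10)² = 3.507² = 12.30.
Round up.

n = 13 pairs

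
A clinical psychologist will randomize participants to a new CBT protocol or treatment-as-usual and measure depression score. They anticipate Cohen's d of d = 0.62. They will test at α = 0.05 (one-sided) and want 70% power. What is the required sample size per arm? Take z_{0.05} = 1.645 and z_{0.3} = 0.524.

For two independent groups with equal n: n = 2·((z_{α} + z_β) / d)².
z_{α} + z_β = 1.645 + 0.524 = 2.169.
n = 2 × (2.169 / 0.62)² = 2 × 3.498² = 2 × 12.24 = 24.5.
Round up to the next whole participant.

n = 25 per group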